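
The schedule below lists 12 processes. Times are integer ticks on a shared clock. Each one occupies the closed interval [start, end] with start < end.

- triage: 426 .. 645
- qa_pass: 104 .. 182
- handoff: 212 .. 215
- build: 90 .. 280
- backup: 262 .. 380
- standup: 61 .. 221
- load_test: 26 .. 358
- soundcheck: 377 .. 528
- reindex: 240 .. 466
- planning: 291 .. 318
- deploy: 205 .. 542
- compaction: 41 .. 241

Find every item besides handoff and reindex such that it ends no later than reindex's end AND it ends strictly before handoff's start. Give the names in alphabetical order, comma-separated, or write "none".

Conditions: its end is no later than reindex's end (X.end <= 466) AND its end is strictly before handoff's start (X.end < 212).
backup: end 380 <= 466? ✓; end 380 < 212? ✗ → no.
build: end 280 <= 466? ✓; end 280 < 212? ✗ → no.
compaction: end 241 <= 466? ✓; end 241 < 212? ✗ → no.
deploy: end 542 <= 466? ✗; end 542 < 212? ✗ → no.
load_test: end 358 <= 466? ✓; end 358 < 212? ✗ → no.
planning: end 318 <= 466? ✓; end 318 < 212? ✗ → no.
qa_pass: end 182 <= 466? ✓; end 182 < 212? ✓ → yes.
soundcheck: end 528 <= 466? ✗; end 528 < 212? ✗ → no.
standup: end 221 <= 466? ✓; end 221 < 212? ✗ → no.
triage: end 645 <= 466? ✗; end 645 < 212? ✗ → no.
Result: qa_pass.

qa_pass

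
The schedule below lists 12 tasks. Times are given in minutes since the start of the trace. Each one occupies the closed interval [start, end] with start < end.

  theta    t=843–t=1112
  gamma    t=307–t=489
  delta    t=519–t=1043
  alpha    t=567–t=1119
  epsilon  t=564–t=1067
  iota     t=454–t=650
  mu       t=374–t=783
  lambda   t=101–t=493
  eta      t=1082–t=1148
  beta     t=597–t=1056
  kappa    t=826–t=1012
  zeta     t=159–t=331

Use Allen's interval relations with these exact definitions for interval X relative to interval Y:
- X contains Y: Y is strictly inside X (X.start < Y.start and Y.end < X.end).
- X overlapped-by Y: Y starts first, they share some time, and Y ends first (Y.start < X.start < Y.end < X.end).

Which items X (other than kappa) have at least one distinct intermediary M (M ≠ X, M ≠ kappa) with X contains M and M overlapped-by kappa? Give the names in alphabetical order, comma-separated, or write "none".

alpha

Target kappa = [t=826, t=1012].
Intermediaries M with M overlapped-by kappa: theta.
Via theta — items with X contains theta: alpha.
Union: alpha.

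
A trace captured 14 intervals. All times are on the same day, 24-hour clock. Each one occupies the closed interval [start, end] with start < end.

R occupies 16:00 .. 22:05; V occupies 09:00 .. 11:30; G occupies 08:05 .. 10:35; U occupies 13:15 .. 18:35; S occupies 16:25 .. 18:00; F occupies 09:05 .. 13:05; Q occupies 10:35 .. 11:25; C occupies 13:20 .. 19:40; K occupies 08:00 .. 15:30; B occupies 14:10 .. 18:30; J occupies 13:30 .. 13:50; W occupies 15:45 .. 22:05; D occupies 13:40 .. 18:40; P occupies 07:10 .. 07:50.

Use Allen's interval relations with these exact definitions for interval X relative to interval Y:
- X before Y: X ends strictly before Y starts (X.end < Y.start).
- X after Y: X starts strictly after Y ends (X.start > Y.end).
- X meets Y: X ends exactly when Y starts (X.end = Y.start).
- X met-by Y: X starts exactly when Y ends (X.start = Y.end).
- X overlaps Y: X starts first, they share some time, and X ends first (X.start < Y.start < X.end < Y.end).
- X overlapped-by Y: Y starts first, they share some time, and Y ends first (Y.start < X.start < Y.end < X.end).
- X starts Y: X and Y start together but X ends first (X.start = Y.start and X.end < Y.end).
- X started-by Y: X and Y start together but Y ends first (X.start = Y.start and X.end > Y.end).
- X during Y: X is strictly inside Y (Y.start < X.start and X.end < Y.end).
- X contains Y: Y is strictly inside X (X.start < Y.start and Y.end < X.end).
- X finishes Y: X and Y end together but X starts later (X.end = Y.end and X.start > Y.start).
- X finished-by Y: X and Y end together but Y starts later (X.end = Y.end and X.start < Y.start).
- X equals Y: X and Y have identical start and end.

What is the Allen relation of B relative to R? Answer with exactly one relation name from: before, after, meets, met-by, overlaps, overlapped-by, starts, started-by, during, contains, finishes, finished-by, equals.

overlaps

B = [14:10, 18:30]; R = [16:00, 22:05].
Compare endpoints: B.start < R.start, B.start < R.end, B.end > R.start, B.end < R.end.
That pattern is 'overlaps'.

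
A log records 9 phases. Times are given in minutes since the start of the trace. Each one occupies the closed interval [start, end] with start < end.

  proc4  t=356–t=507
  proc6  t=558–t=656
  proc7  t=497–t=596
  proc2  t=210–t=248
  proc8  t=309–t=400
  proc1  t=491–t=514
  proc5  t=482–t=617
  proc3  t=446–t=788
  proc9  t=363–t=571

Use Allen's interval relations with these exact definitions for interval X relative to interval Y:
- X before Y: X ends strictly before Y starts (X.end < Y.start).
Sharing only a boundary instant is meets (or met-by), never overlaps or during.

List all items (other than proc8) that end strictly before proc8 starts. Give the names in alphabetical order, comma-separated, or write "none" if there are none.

Target proc8 = [t=309, t=400].
proc1 [t=491, t=514] → after → no.
proc2 [t=210, t=248] → before → yes.
proc3 [t=446, t=788] → after → no.
proc4 [t=356, t=507] → overlapped-by → no.
proc5 [t=482, t=617] → after → no.
proc6 [t=558, t=656] → after → no.
proc7 [t=497, t=596] → after → no.
proc9 [t=363, t=571] → overlapped-by → no.
Result: proc2.

proc2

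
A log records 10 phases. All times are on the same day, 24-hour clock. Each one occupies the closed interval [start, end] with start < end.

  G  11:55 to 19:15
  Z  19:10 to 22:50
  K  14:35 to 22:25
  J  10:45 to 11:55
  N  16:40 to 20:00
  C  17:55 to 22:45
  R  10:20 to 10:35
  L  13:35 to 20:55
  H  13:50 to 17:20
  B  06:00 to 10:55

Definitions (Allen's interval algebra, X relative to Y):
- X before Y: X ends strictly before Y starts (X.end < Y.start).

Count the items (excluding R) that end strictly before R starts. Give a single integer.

0

Target R = [10:20, 10:35].
B [06:00, 10:55] → contains → no.
C [17:55, 22:45] → after → no.
G [11:55, 19:15] → after → no.
H [13:50, 17:20] → after → no.
J [10:45, 11:55] → after → no.
K [14:35, 22:25] → after → no.
L [13:35, 20:55] → after → no.
N [16:40, 20:00] → after → no.
Z [19:10, 22:50] → after → no.
Total: 0.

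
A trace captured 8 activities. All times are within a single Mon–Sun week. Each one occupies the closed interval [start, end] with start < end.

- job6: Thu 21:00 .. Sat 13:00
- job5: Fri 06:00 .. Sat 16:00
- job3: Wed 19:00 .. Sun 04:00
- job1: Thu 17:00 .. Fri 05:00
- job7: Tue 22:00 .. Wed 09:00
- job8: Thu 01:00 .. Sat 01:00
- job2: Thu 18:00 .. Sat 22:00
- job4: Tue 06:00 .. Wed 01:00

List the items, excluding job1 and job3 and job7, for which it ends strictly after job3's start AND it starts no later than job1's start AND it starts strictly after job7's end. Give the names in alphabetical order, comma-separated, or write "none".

Conditions: its end is strictly after job3's start (X.end > Wed 19:00) AND its start is no later than job1's start (X.start <= Thu 17:00) AND its start is strictly after job7's end (X.start > Wed 09:00).
job2: end Sat 22:00 > Wed 19:00? ✓; start Thu 18:00 <= Thu 17:00? ✗; start Thu 18:00 > Wed 09:00? ✓ → no.
job4: end Wed 01:00 > Wed 19:00? ✗; start Tue 06:00 <= Thu 17:00? ✓; start Tue 06:00 > Wed 09:00? ✗ → no.
job5: end Sat 16:00 > Wed 19:00? ✓; start Fri 06:00 <= Thu 17:00? ✗; start Fri 06:00 > Wed 09:00? ✓ → no.
job6: end Sat 13:00 > Wed 19:00? ✓; start Thu 21:00 <= Thu 17:00? ✗; start Thu 21:00 > Wed 09:00? ✓ → no.
job8: end Sat 01:00 > Wed 19:00? ✓; start Thu 01:00 <= Thu 17:00? ✓; start Thu 01:00 > Wed 09:00? ✓ → yes.
Result: job8.

job8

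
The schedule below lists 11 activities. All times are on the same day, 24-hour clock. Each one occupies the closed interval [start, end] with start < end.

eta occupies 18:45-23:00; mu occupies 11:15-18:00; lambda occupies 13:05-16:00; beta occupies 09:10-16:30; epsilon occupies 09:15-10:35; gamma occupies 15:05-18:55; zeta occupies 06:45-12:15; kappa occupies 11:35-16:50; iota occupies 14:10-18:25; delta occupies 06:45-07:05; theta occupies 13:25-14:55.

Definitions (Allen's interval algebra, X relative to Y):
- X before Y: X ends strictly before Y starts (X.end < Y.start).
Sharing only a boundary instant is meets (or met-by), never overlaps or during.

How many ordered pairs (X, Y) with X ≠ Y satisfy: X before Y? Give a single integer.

Checking all 110 ordered pairs for relation 'before'; matching pairs in alphabetical order:
(beta, eta): beta before eta ✓
(delta, beta): delta before beta ✓
(delta, epsilon): delta before epsilon ✓
(delta, eta): delta before eta ✓
(delta, gamma): delta before gamma ✓
(delta, iota): delta before iota ✓
(delta, kappa): delta before kappa ✓
(delta, lambda): delta before lambda ✓
(delta, mu): delta before mu ✓
(delta, theta): delta before theta ✓
(epsilon, eta): epsilon before eta ✓
(epsilon, gamma): epsilon before gamma ✓
(epsilon, iota): epsilon before iota ✓
(epsilon, kappa): epsilon before kappa ✓
(epsilon, lambda): epsilon before lambda ✓
(epsilon, mu): epsilon before mu ✓
(epsilon, theta): epsilon before theta ✓
(iota, eta): iota before eta ✓
(kappa, eta): kappa before eta ✓
(lambda, eta): lambda before eta ✓
(mu, eta): mu before eta ✓
(theta, eta): theta before eta ✓
(theta, gamma): theta before gamma ✓
(zeta, eta): zeta before eta ✓
... plus 4 further pairs not listed.
Count: 28.

28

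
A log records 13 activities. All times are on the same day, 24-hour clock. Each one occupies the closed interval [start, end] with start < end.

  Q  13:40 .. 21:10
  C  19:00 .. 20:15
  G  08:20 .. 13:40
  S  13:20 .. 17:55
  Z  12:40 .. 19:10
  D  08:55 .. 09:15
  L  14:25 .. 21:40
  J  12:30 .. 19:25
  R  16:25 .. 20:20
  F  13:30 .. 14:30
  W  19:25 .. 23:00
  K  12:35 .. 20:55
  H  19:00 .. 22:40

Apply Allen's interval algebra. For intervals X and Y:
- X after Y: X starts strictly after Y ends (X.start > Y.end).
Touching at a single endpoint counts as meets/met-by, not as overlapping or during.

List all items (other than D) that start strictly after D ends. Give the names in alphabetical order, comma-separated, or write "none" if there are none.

Target D = [08:55, 09:15].
C [19:00, 20:15] → after → yes.
F [13:30, 14:30] → after → yes.
G [08:20, 13:40] → contains → no.
H [19:00, 22:40] → after → yes.
J [12:30, 19:25] → after → yes.
K [12:35, 20:55] → after → yes.
L [14:25, 21:40] → after → yes.
Q [13:40, 21:10] → after → yes.
R [16:25, 20:20] → after → yes.
S [13:20, 17:55] → after → yes.
W [19:25, 23:00] → after → yes.
Z [12:40, 19:10] → after → yes.
Result: C, F, H, J, K, L, Q, R, S, W, Z.

C, F, H, J, K, L, Q, R, S, W, Z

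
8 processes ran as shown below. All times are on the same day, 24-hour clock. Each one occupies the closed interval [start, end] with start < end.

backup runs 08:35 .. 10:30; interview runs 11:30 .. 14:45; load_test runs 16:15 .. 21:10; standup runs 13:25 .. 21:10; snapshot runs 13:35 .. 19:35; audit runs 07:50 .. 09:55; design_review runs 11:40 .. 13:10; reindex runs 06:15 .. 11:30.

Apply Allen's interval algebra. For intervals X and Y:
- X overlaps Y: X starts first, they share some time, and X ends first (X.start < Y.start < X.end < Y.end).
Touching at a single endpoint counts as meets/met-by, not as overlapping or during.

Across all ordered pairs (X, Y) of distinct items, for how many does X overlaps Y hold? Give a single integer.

4

Checking all 56 ordered pairs for relation 'overlaps'; matching pairs in alphabetical order:
(audit, backup): audit overlaps backup ✓
(interview, snapshot): interview overlaps snapshot ✓
(interview, standup): interview overlaps standup ✓
(snapshot, load_test): snapshot overlaps load_test ✓
Count: 4.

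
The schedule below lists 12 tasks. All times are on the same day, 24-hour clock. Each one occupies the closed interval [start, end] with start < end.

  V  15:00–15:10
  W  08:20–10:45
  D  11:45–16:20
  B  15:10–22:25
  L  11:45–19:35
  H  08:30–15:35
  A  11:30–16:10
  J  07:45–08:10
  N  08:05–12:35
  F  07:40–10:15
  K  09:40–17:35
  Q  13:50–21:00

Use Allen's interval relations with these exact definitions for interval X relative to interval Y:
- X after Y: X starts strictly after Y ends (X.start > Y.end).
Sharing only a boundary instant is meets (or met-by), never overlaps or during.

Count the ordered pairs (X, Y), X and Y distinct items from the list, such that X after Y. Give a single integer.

24

Checking all 132 ordered pairs for relation 'after'; matching pairs in alphabetical order:
(A, F): A after F ✓
(A, J): A after J ✓
(A, W): A after W ✓
(B, F): B after F ✓
(B, J): B after J ✓
(B, N): B after N ✓
(B, W): B after W ✓
(D, F): D after F ✓
(D, J): D after J ✓
(D, W): D after W ✓
(H, J): H after J ✓
(K, J): K after J ✓
(L, F): L after F ✓
(L, J): L after J ✓
(L, W): L after W ✓
(Q, F): Q after F ✓
(Q, J): Q after J ✓
(Q, N): Q after N ✓
(Q, W): Q after W ✓
(V, F): V after F ✓
(V, J): V after J ✓
(V, N): V after N ✓
(V, W): V after W ✓
(W, J): W after J ✓
Count: 24.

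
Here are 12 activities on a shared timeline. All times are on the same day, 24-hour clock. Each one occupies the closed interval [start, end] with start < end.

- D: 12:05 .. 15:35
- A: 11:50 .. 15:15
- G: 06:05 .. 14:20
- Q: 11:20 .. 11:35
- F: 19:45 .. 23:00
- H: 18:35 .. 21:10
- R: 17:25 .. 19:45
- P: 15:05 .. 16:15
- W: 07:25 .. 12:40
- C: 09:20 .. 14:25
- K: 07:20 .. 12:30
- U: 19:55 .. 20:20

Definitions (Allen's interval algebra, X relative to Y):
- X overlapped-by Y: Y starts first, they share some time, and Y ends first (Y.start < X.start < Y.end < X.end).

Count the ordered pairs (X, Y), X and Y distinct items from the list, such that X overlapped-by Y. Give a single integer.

Checking all 132 ordered pairs for relation 'overlapped-by'; matching pairs in alphabetical order:
(A, C): A overlapped-by C ✓
(A, G): A overlapped-by G ✓
(A, K): A overlapped-by K ✓
(A, W): A overlapped-by W ✓
(C, G): C overlapped-by G ✓
(C, K): C overlapped-by K ✓
(C, W): C overlapped-by W ✓
(D, A): D overlapped-by A ✓
(D, C): D overlapped-by C ✓
(D, G): D overlapped-by G ✓
(D, K): D overlapped-by K ✓
(D, W): D overlapped-by W ✓
(F, H): F overlapped-by H ✓
(H, R): H overlapped-by R ✓
(P, A): P overlapped-by A ✓
(P, D): P overlapped-by D ✓
(W, K): W overlapped-by K ✓
Count: 17.

17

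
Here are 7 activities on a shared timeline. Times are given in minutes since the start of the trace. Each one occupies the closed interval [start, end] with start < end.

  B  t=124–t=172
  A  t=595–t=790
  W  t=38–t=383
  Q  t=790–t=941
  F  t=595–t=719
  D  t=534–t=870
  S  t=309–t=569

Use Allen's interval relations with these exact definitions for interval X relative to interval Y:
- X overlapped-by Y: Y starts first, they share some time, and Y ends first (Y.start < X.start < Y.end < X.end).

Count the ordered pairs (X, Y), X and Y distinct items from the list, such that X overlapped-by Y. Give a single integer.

3

Checking all 42 ordered pairs for relation 'overlapped-by'; matching pairs in alphabetical order:
(D, S): D overlapped-by S ✓
(Q, D): Q overlapped-by D ✓
(S, W): S overlapped-by W ✓
Count: 3.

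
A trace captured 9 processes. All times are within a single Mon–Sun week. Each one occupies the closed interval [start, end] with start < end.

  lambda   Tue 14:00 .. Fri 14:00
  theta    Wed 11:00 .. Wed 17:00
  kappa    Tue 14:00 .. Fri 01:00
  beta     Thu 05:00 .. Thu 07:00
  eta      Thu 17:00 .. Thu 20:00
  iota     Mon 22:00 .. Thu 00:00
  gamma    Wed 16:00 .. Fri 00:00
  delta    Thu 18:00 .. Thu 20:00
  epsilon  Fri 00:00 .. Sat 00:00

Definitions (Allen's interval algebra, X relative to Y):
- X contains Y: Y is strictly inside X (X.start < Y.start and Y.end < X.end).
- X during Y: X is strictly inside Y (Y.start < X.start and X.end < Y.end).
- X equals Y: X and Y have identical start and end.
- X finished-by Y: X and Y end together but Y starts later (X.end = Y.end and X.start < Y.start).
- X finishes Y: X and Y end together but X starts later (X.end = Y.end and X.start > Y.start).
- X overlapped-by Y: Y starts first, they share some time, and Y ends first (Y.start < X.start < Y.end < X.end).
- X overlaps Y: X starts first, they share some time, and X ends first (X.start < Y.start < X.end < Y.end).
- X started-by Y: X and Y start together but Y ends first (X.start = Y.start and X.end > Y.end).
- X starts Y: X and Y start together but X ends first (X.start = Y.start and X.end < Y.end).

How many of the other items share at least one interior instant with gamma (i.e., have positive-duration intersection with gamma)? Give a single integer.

7

Target gamma = [Wed 16:00, Fri 00:00].
beta [Thu 05:00, Thu 07:00] → during → counts.
delta [Thu 18:00, Thu 20:00] → during → counts.
epsilon [Fri 00:00, Sat 00:00] → met-by → no.
eta [Thu 17:00, Thu 20:00] → during → counts.
iota [Mon 22:00, Thu 00:00] → overlaps → counts.
kappa [Tue 14:00, Fri 01:00] → contains → counts.
lambda [Tue 14:00, Fri 14:00] → contains → counts.
theta [Wed 11:00, Wed 17:00] → overlaps → counts.
Total: 7.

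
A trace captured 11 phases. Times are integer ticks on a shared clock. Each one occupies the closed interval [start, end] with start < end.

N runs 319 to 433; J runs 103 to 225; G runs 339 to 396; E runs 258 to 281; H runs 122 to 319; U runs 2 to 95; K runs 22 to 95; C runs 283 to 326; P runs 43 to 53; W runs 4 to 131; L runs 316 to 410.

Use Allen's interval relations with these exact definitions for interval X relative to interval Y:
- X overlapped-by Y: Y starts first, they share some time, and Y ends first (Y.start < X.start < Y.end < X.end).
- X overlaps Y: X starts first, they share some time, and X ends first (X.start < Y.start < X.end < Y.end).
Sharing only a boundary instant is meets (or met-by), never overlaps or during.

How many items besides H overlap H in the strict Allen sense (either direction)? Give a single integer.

4

Target H = [122, 319].
C [283, 326] → overlapped-by → counts.
E [258, 281] → during → no.
G [339, 396] → after → no.
J [103, 225] → overlaps → counts.
K [22, 95] → before → no.
L [316, 410] → overlapped-by → counts.
N [319, 433] → met-by → no.
P [43, 53] → before → no.
U [2, 95] → before → no.
W [4, 131] → overlaps → counts.
Total: 4.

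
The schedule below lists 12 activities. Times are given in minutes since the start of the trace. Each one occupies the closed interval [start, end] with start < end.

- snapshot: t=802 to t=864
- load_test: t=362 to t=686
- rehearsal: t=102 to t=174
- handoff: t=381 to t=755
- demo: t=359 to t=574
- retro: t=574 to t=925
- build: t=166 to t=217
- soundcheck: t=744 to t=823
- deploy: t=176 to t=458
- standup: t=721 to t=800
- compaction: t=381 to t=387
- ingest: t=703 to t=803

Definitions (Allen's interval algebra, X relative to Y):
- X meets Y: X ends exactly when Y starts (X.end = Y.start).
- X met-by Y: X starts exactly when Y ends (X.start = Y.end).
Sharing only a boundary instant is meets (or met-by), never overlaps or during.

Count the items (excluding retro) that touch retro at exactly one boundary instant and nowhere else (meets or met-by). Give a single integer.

Target retro = [t=574, t=925].
build [t=166, t=217] → before → no.
compaction [t=381, t=387] → before → no.
demo [t=359, t=574] → meets → counts.
deploy [t=176, t=458] → before → no.
handoff [t=381, t=755] → overlaps → no.
ingest [t=703, t=803] → during → no.
load_test [t=362, t=686] → overlaps → no.
rehearsal [t=102, t=174] → before → no.
snapshot [t=802, t=864] → during → no.
soundcheck [t=744, t=823] → during → no.
standup [t=721, t=800] → during → no.
Total: 1.

1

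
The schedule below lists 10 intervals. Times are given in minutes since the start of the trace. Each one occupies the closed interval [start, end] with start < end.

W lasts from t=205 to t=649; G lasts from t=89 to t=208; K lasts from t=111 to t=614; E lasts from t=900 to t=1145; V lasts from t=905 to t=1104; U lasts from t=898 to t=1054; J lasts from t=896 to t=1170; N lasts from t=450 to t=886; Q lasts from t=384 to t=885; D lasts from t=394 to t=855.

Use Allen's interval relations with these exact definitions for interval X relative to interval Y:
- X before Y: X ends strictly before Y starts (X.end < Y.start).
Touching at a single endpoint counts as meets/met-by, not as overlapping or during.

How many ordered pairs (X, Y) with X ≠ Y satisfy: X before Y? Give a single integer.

27

Checking all 90 ordered pairs for relation 'before'; matching pairs in alphabetical order:
(D, E): D before E ✓
(D, J): D before J ✓
(D, U): D before U ✓
(D, V): D before V ✓
(G, D): G before D ✓
(G, E): G before E ✓
(G, J): G before J ✓
(G, N): G before N ✓
(G, Q): G before Q ✓
(G, U): G before U ✓
(G, V): G before V ✓
(K, E): K before E ✓
(K, J): K before J ✓
(K, U): K before U ✓
(K, V): K before V ✓
(N, E): N before E ✓
(N, J): N before J ✓
(N, U): N before U ✓
(N, V): N before V ✓
(Q, E): Q before E ✓
(Q, J): Q before J ✓
(Q, U): Q before U ✓
(Q, V): Q before V ✓
(W, E): W before E ✓
... plus 3 further pairs not listed.
Count: 27.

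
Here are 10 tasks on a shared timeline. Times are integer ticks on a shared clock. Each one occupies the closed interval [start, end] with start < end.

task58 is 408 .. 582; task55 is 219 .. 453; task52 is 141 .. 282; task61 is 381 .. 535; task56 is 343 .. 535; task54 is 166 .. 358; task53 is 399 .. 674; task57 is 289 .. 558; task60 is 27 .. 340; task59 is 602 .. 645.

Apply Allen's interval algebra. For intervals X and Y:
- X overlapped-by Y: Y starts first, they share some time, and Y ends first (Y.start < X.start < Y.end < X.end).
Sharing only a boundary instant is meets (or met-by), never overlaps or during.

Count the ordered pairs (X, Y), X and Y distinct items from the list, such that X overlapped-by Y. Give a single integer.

19

Checking all 90 ordered pairs for relation 'overlapped-by'; matching pairs in alphabetical order:
(task53, task55): task53 overlapped-by task55 ✓
(task53, task56): task53 overlapped-by task56 ✓
(task53, task57): task53 overlapped-by task57 ✓
(task53, task61): task53 overlapped-by task61 ✓
(task54, task52): task54 overlapped-by task52 ✓
(task54, task60): task54 overlapped-by task60 ✓
(task55, task52): task55 overlapped-by task52 ✓
(task55, task54): task55 overlapped-by task54 ✓
(task55, task60): task55 overlapped-by task60 ✓
(task56, task54): task56 overlapped-by task54 ✓
(task56, task55): task56 overlapped-by task55 ✓
(task57, task54): task57 overlapped-by task54 ✓
(task57, task55): task57 overlapped-by task55 ✓
(task57, task60): task57 overlapped-by task60 ✓
(task58, task55): task58 overlapped-by task55 ✓
(task58, task56): task58 overlapped-by task56 ✓
(task58, task57): task58 overlapped-by task57 ✓
(task58, task61): task58 overlapped-by task61 ✓
(task61, task55): task61 overlapped-by task55 ✓
Count: 19.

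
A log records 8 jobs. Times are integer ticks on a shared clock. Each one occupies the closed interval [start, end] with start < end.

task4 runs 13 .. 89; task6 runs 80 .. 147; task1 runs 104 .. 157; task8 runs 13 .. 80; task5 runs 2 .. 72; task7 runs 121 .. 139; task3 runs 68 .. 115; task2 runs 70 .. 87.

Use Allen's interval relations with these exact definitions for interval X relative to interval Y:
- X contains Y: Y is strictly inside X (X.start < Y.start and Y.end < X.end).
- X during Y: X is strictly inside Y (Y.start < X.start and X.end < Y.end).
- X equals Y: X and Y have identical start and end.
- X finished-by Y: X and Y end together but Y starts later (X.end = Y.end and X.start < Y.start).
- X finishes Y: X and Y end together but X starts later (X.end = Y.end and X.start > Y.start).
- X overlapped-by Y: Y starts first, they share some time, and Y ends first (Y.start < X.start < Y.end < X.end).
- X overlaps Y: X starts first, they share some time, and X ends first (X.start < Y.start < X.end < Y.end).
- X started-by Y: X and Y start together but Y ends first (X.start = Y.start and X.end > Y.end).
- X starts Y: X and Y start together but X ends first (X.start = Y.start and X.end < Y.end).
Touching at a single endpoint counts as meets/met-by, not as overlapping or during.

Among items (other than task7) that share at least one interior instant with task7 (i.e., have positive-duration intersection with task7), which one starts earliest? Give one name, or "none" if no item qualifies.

Target task7 = [121, 139].
task1 [104, 157] → contains → candidate.
task2 [70, 87] → before → excluded.
task3 [68, 115] → before → excluded.
task4 [13, 89] → before → excluded.
task5 [2, 72] → before → excluded.
task6 [80, 147] → contains → candidate.
task8 [13, 80] → before → excluded.
Among candidates, earliest start is 80 → task6.

task6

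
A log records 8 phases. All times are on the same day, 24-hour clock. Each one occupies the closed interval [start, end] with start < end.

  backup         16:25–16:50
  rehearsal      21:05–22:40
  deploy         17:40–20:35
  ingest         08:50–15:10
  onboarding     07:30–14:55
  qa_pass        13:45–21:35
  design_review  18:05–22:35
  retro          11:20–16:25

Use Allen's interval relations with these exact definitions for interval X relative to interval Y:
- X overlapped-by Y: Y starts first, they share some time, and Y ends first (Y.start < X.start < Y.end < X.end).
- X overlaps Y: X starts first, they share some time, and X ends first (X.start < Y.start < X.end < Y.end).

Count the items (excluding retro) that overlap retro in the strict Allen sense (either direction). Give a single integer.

Target retro = [11:20, 16:25].
backup [16:25, 16:50] → met-by → no.
deploy [17:40, 20:35] → after → no.
design_review [18:05, 22:35] → after → no.
ingest [08:50, 15:10] → overlaps → counts.
onboarding [07:30, 14:55] → overlaps → counts.
qa_pass [13:45, 21:35] → overlapped-by → counts.
rehearsal [21:05, 22:40] → after → no.
Total: 3.

3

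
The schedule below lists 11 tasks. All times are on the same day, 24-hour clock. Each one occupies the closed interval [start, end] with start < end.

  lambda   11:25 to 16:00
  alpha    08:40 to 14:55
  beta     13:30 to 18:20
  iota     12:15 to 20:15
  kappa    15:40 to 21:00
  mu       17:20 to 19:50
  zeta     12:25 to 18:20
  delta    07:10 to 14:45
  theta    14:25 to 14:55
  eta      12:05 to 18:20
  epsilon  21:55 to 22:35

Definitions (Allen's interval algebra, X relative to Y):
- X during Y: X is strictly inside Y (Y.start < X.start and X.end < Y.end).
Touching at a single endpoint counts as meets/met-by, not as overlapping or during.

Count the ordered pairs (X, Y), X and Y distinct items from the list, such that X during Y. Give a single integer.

Checking all 110 ordered pairs for relation 'during'; matching pairs in alphabetical order:
(beta, iota): beta during iota ✓
(mu, iota): mu during iota ✓
(mu, kappa): mu during kappa ✓
(theta, beta): theta during beta ✓
(theta, eta): theta during eta ✓
(theta, iota): theta during iota ✓
(theta, lambda): theta during lambda ✓
(theta, zeta): theta during zeta ✓
(zeta, iota): zeta during iota ✓
Count: 9.

9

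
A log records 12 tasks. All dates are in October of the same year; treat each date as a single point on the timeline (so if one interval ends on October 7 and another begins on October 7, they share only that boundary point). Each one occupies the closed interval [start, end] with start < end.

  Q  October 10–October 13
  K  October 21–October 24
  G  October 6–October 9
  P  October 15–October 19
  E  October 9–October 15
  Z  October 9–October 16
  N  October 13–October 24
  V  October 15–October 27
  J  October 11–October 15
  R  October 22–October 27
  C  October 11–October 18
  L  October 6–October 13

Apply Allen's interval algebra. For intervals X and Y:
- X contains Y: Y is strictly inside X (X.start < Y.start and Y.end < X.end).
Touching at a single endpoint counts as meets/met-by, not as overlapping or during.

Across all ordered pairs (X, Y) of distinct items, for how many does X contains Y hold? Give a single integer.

5

Checking all 132 ordered pairs for relation 'contains'; matching pairs in alphabetical order:
(E, Q): E contains Q ✓
(N, P): N contains P ✓
(V, K): V contains K ✓
(Z, J): Z contains J ✓
(Z, Q): Z contains Q ✓
Count: 5.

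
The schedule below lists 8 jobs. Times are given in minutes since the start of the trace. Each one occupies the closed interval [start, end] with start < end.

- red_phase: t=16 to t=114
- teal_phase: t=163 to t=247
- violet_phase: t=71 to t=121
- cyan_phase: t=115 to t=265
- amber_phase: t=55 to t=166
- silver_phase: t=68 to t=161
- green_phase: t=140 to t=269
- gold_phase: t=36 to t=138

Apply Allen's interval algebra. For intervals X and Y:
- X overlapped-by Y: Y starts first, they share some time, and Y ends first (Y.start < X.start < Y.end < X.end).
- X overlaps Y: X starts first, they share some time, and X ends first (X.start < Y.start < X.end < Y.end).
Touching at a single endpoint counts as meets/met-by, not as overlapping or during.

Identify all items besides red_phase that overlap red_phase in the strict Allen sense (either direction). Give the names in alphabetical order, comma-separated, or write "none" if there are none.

amber_phase, gold_phase, silver_phase, violet_phase

Target red_phase = [t=16, t=114].
amber_phase [t=55, t=166] → overlapped-by → yes.
cyan_phase [t=115, t=265] → after → no.
gold_phase [t=36, t=138] → overlapped-by → yes.
green_phase [t=140, t=269] → after → no.
silver_phase [t=68, t=161] → overlapped-by → yes.
teal_phase [t=163, t=247] → after → no.
violet_phase [t=71, t=121] → overlapped-by → yes.
Result: amber_phase, gold_phase, silver_phase, violet_phase.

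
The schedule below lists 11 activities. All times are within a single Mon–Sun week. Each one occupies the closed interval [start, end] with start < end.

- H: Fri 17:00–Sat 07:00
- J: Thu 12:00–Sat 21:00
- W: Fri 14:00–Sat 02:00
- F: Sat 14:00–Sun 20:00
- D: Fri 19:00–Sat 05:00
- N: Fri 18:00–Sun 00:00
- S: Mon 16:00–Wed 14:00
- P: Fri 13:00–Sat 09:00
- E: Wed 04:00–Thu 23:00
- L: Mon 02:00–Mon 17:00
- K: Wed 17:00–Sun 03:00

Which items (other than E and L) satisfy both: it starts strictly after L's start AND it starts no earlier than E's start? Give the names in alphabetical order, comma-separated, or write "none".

D, F, H, J, K, N, P, W

Conditions: its start is strictly after L's start (X.start > Mon 02:00) AND its start is no earlier than E's start (X.start >= Wed 04:00).
D: start Fri 19:00 > Mon 02:00? ✓; start Fri 19:00 >= Wed 04:00? ✓ → yes.
F: start Sat 14:00 > Mon 02:00? ✓; start Sat 14:00 >= Wed 04:00? ✓ → yes.
H: start Fri 17:00 > Mon 02:00? ✓; start Fri 17:00 >= Wed 04:00? ✓ → yes.
J: start Thu 12:00 > Mon 02:00? ✓; start Thu 12:00 >= Wed 04:00? ✓ → yes.
K: start Wed 17:00 > Mon 02:00? ✓; start Wed 17:00 >= Wed 04:00? ✓ → yes.
N: start Fri 18:00 > Mon 02:00? ✓; start Fri 18:00 >= Wed 04:00? ✓ → yes.
P: start Fri 13:00 > Mon 02:00? ✓; start Fri 13:00 >= Wed 04:00? ✓ → yes.
S: start Mon 16:00 > Mon 02:00? ✓; start Mon 16:00 >= Wed 04:00? ✗ → no.
W: start Fri 14:00 > Mon 02:00? ✓; start Fri 14:00 >= Wed 04:00? ✓ → yes.
Result: D, F, H, J, K, N, P, W.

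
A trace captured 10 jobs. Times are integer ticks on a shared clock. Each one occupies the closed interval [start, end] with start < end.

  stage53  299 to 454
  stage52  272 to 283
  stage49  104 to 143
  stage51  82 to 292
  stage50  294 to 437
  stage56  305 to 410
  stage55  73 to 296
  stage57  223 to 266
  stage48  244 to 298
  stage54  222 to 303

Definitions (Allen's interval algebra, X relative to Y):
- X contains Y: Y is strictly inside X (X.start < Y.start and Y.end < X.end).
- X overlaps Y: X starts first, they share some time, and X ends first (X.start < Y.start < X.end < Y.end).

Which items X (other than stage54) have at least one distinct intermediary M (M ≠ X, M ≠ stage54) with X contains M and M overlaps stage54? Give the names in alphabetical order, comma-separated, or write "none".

Target stage54 = [222, 303].
Intermediaries M with M overlaps stage54: stage51, stage55.
Via stage51 — items with X contains stage51: stage55.
Via stage55 — items with X contains stage55: none.
Union: stage55.

stage55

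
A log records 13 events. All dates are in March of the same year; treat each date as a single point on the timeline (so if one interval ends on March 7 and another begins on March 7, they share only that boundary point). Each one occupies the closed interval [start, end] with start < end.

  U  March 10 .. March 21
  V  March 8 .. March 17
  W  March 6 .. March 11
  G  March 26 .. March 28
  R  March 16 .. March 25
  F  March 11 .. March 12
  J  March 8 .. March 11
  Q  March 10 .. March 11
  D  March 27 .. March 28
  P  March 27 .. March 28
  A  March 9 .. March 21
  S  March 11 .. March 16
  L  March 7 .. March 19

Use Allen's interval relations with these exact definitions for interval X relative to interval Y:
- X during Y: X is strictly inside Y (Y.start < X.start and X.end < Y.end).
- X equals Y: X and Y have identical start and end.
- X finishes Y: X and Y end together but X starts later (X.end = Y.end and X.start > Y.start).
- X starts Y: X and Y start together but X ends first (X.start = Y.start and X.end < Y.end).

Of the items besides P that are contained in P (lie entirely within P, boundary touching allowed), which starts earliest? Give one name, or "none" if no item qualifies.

Target P = [March 27, March 28].
A [March 9, March 21] → before → excluded.
D [March 27, March 28] → equals → candidate.
F [March 11, March 12] → before → excluded.
G [March 26, March 28] → finished-by → excluded.
J [March 8, March 11] → before → excluded.
L [March 7, March 19] → before → excluded.
Q [March 10, March 11] → before → excluded.
R [March 16, March 25] → before → excluded.
S [March 11, March 16] → before → excluded.
U [March 10, March 21] → before → excluded.
V [March 8, March 17] → before → excluded.
W [March 6, March 11] → before → excluded.
Among candidates, earliest start is March 27 → D.

D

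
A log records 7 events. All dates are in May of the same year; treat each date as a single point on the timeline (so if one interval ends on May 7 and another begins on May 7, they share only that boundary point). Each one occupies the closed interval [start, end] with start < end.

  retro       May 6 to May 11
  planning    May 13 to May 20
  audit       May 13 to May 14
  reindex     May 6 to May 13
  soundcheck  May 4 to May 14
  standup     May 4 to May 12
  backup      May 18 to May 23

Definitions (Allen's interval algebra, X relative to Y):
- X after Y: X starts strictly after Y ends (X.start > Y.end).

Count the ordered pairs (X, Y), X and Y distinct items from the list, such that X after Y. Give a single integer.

Checking all 42 ordered pairs for relation 'after'; matching pairs in alphabetical order:
(audit, retro): audit after retro ✓
(audit, standup): audit after standup ✓
(backup, audit): backup after audit ✓
(backup, reindex): backup after reindex ✓
(backup, retro): backup after retro ✓
(backup, soundcheck): backup after soundcheck ✓
(backup, standup): backup after standup ✓
(planning, retro): planning after retro ✓
(planning, standup): planning after standup ✓
Count: 9.

9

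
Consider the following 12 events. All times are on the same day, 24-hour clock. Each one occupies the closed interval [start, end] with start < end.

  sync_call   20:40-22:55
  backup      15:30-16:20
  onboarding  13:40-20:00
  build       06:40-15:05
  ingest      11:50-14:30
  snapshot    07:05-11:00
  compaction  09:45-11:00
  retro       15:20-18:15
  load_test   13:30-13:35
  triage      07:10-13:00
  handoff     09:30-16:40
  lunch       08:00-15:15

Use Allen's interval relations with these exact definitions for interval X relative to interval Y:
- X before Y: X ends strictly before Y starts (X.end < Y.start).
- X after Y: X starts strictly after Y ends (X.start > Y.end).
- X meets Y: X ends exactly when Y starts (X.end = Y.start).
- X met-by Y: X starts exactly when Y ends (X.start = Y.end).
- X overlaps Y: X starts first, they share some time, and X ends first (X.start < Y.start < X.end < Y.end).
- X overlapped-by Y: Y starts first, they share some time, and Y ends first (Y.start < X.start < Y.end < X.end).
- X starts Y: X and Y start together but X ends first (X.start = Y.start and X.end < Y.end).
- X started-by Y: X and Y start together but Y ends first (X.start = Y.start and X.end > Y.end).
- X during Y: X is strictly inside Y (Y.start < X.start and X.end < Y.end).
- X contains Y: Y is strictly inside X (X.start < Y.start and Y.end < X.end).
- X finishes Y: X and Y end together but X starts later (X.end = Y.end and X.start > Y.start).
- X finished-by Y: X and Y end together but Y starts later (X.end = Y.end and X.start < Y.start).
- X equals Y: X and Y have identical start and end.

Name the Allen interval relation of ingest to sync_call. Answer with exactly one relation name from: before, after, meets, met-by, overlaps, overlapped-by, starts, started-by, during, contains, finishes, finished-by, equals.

ingest = [11:50, 14:30]; sync_call = [20:40, 22:55].
Compare endpoints: ingest.start < sync_call.start, ingest.start < sync_call.end, ingest.end < sync_call.start, ingest.end < sync_call.end.
That pattern is 'before'.

before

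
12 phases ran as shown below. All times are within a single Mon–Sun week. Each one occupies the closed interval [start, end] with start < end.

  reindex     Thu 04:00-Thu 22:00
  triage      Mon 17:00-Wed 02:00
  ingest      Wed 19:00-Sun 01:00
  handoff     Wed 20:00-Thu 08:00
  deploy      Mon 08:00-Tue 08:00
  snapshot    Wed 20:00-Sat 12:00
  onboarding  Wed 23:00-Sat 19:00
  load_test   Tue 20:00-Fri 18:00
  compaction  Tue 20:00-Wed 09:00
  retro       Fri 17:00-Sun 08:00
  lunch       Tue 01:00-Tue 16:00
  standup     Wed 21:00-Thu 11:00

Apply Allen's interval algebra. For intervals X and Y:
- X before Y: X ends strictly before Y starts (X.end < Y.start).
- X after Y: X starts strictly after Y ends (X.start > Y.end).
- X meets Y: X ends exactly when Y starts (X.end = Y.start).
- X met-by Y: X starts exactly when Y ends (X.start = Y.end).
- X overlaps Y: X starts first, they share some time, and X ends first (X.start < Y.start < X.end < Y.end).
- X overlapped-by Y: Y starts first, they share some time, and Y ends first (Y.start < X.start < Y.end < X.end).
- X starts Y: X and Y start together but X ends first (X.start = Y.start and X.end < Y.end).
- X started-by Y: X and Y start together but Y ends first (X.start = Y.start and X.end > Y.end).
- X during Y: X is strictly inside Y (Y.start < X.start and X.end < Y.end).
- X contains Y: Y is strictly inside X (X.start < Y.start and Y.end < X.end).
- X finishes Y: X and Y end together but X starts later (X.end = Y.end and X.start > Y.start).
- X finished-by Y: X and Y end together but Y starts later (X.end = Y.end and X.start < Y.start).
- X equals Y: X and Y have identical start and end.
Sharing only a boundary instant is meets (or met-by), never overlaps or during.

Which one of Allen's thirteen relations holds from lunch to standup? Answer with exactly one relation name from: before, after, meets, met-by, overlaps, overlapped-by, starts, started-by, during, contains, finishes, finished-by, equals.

before

lunch = [Tue 01:00, Tue 16:00]; standup = [Wed 21:00, Thu 11:00].
Compare endpoints: lunch.start < standup.start, lunch.start < standup.end, lunch.end < standup.start, lunch.end < standup.end.
That pattern is 'before'.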